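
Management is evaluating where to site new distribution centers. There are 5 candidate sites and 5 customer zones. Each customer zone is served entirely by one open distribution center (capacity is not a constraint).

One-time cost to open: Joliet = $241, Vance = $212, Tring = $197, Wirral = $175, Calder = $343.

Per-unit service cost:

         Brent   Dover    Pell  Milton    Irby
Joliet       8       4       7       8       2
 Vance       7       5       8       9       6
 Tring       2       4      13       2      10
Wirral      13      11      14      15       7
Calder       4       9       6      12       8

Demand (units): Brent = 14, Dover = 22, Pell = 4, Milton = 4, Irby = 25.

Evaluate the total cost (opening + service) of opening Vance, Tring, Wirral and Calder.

Total cost: 1225

Each customer zone is assigned to its cheapest site among the open ones.
{Vance, Tring, Wirral, Calder}: Brent→Tring 2·14=28, Dover→Tring 4·22=88, Pell→Calder 6·4=24, Milton→Tring 2·4=8, Irby→Vance 6·25=150. Service 298; fixed 927; total 1225.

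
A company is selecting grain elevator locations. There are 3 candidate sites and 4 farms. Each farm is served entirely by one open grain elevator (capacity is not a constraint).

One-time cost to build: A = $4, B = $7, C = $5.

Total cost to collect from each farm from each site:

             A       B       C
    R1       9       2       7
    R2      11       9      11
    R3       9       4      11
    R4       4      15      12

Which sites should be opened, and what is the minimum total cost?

For any fixed open set, each farm goes to its cheapest open site; total = fixed + service.
{A, B}: R1→B 2, R2→B 9, R3→B 4, R4→A 4. Service 19; fixed 11; total 30.
{A, B, C}: R1→B 2, R2→B 9, R3→B 4, R4→A 4. Service 19; fixed 16; total 35.
{A}: service 33 + fixed 4 = 37
No other subset beats 30.

Open A and B; minimum total cost 30.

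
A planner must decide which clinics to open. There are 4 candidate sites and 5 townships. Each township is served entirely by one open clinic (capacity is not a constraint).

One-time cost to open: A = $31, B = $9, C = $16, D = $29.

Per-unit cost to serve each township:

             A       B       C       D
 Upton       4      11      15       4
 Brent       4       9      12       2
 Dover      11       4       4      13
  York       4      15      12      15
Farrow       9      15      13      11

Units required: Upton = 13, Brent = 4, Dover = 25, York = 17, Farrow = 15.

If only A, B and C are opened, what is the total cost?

Total cost: 427

Each township is assigned to its cheapest site among the open ones.
{A, B, C}: Upton→A 4·13=52, Brent→A 4·4=16, Dover→B 4·25=100, York→A 4·17=68, Farrow→A 9·15=135. Service 371; fixed 56; total 427.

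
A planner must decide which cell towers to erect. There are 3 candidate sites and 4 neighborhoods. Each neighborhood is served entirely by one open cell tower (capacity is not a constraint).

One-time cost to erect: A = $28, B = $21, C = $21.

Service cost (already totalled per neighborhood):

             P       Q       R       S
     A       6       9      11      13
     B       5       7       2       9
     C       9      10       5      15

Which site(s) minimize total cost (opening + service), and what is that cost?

Open B only; minimum total cost 44.

For any fixed open set, each neighborhood goes to its cheapest open site; total = fixed + service.
{B}: P→B 5, Q→B 7, R→B 2, S→B 9. Service 23; fixed 21; total 44.
{C}: P→C 9, Q→C 10, R→C 5, S→C 15. Service 39; fixed 21; total 60.
{B, C}: service 23 + fixed 42 = 65
{A, B, C}: service 23 + fixed 70 = 93
No other subset beats 44.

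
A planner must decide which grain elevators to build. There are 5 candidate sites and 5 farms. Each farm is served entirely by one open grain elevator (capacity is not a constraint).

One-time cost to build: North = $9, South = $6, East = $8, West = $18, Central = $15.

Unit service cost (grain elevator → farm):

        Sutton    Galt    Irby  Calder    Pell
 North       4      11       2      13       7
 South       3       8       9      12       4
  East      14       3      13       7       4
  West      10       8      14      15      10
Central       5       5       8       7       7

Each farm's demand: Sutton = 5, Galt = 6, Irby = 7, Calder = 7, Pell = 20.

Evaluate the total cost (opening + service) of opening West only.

Total cost: 519

Each farm is assigned to its cheapest site among the open ones.
{West}: Sutton→West 10·5=50, Galt→West 8·6=48, Irby→West 14·7=98, Calder→West 15·7=105, Pell→West 10·20=200. Service 501; fixed 18; total 519.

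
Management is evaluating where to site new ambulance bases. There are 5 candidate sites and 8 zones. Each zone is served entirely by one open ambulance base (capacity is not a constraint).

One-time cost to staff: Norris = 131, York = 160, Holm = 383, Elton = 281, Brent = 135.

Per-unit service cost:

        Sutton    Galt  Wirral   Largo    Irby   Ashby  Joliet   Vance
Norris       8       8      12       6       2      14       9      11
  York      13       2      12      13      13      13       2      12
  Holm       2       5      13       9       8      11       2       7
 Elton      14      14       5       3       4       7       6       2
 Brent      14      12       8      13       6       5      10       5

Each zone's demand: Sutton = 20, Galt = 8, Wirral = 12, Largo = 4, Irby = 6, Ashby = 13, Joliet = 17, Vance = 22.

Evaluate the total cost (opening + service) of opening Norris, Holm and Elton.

Total cost: 1128

Each zone is assigned to its cheapest site among the open ones.
{Norris, Holm, Elton}: Sutton→Holm 2·20=40, Galt→Holm 5·8=40, Wirral→Elton 5·12=60, Largo→Elton 3·4=12, Irby→Norris 2·6=12, Ashby→Elton 7·13=91, Joliet→Holm 2·17=34, Vance→Elton 2·22=44. Service 333; fixed 795; total 1128.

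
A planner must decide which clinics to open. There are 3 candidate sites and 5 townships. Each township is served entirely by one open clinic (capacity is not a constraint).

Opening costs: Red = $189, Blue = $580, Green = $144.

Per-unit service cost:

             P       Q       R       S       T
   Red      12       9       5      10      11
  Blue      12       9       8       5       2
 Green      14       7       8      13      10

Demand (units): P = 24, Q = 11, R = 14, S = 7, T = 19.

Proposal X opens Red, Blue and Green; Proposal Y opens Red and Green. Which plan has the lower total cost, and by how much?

Proposal X: {Red, Blue, Green}: P→Red 12·24=288, Q→Green 7·11=77, R→Red 5·14=70, S→Blue 5·7=35, T→Blue 2·19=38. Service 508; fixed 913; total 1421.
Proposal Y: {Red, Green}: P→Red 12·24=288, Q→Green 7·11=77, R→Red 5·14=70, S→Red 10·7=70, T→Green 10·19=190. Service 695; fixed 333; total 1028.
Difference: |1421 − 1028| = 393.

Proposal Y is cheaper by 393.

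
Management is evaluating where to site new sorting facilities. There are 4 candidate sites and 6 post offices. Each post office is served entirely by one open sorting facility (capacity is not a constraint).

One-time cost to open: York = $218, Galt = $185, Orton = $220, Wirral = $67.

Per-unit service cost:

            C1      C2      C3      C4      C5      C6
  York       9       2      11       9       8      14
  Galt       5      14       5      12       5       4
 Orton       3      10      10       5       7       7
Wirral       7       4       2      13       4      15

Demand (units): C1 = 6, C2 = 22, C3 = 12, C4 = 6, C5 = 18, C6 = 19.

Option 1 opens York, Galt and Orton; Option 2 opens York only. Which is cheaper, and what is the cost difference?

Option 1: {York, Galt, Orton}: C1→Orton 3·6=18, C2→York 2·22=44, C3→Galt 5·12=60, C4→Orton 5·6=30, C5→Galt 5·18=90, C6→Galt 4·19=76. Service 318; fixed 623; total 941.
Option 2: {York}: C1→York 9·6=54, C2→York 2·22=44, C3→York 11·12=132, C4→York 9·6=54, C5→York 8·18=144, C6→York 14·19=266. Service 694; fixed 218; total 912.
Difference: |941 − 912| = 29.

Option 2 is cheaper by 29.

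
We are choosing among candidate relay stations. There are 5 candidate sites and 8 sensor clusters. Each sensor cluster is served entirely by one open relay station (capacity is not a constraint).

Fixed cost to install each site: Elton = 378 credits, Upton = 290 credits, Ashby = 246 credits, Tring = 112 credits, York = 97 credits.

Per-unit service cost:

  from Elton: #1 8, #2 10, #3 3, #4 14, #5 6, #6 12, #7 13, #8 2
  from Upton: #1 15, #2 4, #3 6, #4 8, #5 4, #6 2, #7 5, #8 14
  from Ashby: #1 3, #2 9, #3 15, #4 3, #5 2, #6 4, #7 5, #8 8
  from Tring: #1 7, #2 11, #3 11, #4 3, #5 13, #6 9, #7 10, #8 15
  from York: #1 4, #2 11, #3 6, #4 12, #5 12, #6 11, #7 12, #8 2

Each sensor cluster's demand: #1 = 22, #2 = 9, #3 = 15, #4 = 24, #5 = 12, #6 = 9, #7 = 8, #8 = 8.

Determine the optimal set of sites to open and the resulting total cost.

For any fixed open set, each sensor cluster goes to its cheapest open site; total = fixed + service.
{Ashby, York}: #1→Ashby 3·22=66, #2→Ashby 9·9=81, #3→York 6·15=90, #4→Ashby 3·24=72, #5→Ashby 2·12=24, #6→Ashby 4·9=36, #7→Ashby 5·8=40, #8→York 2·8=16. Service 425; fixed 343; total 768.
{Ashby}: service 608 + fixed 246 = 854
{Tring, York}: #1→York 4·22=88, #2→Tring 11·9=99, #3→York 6·15=90, #4→Tring 3·24=72, #5→York 12·12=144, #6→Tring 9·9=81, #7→Tring 10·8=80, #8→York 2·8=16. Service 670; fixed 209; total 879.
{Elton, Upton, Ashby, Tring, York}: service 317 + fixed 1123 = 1440
No other subset beats 768.

Open Ashby and York; minimum total cost 768.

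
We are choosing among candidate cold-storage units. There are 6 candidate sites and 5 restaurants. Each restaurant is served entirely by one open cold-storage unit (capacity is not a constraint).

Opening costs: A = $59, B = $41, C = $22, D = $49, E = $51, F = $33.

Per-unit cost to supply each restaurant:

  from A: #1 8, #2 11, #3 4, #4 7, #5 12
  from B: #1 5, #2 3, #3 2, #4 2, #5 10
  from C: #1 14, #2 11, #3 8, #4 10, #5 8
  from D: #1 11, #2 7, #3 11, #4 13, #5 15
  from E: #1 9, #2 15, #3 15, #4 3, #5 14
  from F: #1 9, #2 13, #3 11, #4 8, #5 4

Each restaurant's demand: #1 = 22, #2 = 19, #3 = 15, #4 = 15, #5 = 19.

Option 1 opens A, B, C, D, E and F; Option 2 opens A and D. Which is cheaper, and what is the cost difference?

Option 1: {A, B, C, D, E, F}: #1→B 5·22=110, #2→B 3·19=57, #3→B 2·15=30, #4→B 2·15=30, #5→F 4·19=76. Service 303; fixed 255; total 558.
Option 2: {A, D}: #1→A 8·22=176, #2→D 7·19=133, #3→A 4·15=60, #4→A 7·15=105, #5→A 12·19=228. Service 702; fixed 108; total 810.
Difference: |558 − 810| = 252.

Option 1 is cheaper by 252.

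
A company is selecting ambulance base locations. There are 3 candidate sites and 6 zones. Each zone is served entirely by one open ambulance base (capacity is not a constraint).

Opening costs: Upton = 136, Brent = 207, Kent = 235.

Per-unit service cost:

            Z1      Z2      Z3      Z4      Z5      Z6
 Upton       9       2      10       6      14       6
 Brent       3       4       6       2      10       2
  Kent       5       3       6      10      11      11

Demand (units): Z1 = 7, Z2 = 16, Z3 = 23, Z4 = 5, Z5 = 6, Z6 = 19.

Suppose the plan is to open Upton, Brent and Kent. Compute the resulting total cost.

Total cost: 877

Each zone is assigned to its cheapest site among the open ones.
{Upton, Brent, Kent}: Z1→Brent 3·7=21, Z2→Upton 2·16=32, Z3→Brent 6·23=138, Z4→Brent 2·5=10, Z5→Brent 10·6=60, Z6→Brent 2·19=38. Service 299; fixed 578; total 877.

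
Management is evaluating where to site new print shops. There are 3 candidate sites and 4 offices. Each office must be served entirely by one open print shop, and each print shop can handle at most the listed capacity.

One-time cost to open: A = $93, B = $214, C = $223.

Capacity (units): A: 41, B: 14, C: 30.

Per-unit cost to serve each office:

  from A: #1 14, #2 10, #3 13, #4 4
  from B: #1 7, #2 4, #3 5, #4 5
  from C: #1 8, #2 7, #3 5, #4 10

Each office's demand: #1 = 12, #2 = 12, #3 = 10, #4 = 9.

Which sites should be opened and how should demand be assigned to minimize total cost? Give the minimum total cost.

Minimum total cost: 618

Open {A, C}: #1→C 8·12=96, #2→A 10·12=120, #3→C 5·10=50, #4→A 4·9=36.
Loads: A carries 21/41, C carries 22/30. Service 302; fixed 316; total 618.
Next best feasible plan costs 654.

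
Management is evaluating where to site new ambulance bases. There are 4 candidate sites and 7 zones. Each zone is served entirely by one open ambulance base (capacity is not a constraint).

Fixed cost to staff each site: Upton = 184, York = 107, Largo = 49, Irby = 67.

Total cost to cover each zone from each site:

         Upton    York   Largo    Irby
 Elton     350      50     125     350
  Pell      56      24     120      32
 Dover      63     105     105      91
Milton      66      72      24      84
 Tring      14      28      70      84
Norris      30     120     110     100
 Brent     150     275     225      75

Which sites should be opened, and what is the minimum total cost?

For any fixed open set, each zone goes to its cheapest open site; total = fixed + service.
{York, Irby}: Elton→York 50, Pell→York 24, Dover→Irby 91, Milton→York 72, Tring→York 28, Norris→Irby 100, Brent→Irby 75. Service 440; fixed 174; total 614.
{York, Largo, Irby}: service 392 + fixed 223 = 615
{Largo, Irby}: service 517 + fixed 116 = 633
{Upton, York, Largo, Irby}: service 280 + fixed 407 = 687
No other subset beats 614.

Open York and Irby; minimum total cost 614.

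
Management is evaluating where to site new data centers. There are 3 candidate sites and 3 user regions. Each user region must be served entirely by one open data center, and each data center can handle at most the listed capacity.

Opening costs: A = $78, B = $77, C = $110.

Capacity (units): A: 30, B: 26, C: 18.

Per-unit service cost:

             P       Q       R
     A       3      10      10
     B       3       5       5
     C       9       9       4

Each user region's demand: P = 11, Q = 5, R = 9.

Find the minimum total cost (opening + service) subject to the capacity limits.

Minimum total cost: 180

Open {B}: P→B 3·11=33, Q→B 5·5=25, R→B 5·9=45.
Loads: B carries 25/26. Service 103; fixed 77; total 180.
Next best feasible plan costs 251.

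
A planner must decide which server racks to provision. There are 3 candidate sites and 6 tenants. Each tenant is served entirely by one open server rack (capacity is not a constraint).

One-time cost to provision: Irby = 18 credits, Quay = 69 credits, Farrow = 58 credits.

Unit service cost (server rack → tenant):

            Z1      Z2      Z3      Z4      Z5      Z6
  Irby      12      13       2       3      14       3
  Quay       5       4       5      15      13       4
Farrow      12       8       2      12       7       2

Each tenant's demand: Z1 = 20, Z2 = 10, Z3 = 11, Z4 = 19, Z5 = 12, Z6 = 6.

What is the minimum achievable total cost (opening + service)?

For any fixed open set, each tenant goes to its cheapest open site; total = fixed + service.
{Irby, Quay, Farrow}: Z1→Quay 5·20=100, Z2→Quay 4·10=40, Z3→Irby 2·11=22, Z4→Irby 3·19=57, Z5→Farrow 7·12=84, Z6→Farrow 2·6=12. Service 315; fixed 145; total 460.
{Irby, Quay}: service 393 + fixed 87 = 480
{Irby, Farrow}: Z1→Irby 12·20=240, Z2→Farrow 8·10=80, Z3→Irby 2·11=22, Z4→Irby 3·19=57, Z5→Farrow 7·12=84, Z6→Farrow 2·6=12. Service 495; fixed 76; total 571.
{Irby}: Z1→Irby 12·20=240, Z2→Irby 13·10=130, Z3→Irby 2·11=22, Z4→Irby 3·19=57, Z5→Irby 14·12=168, Z6→Irby 3·6=18. Service 635; fixed 18; total 653.
No other subset beats 460.

Minimum total cost: 460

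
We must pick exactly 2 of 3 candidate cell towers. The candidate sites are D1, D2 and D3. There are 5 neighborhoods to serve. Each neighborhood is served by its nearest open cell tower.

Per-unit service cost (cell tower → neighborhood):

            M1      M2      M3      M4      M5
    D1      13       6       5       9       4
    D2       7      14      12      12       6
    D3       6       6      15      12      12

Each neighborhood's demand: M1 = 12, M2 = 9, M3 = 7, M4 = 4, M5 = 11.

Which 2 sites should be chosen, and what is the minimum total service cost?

Choose D1 and D3; total service cost 241.

With exactly 2 open, each neighborhood uses its cheapest among the chosen.
{D1, D3}: M1→D3 6·12=72, M2→D1 6·9=54, M3→D1 5·7=35, M4→D1 9·4=36, M5→D1 4·11=44. Service cost 241.
{D1, D2}: service cost 253
{D2, D3}: service cost 324
Among all 3 size-2 choices, {D1, D3} is lowest.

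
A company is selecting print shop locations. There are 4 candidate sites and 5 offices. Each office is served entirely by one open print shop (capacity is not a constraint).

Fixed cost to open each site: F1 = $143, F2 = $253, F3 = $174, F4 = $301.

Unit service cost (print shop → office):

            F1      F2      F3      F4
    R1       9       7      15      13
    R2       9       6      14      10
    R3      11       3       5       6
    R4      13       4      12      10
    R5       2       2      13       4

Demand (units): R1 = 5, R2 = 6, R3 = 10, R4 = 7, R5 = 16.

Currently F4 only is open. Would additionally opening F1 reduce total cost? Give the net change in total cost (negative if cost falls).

No — net change +85 (cost rises by 85).

Current service cost with {F4}: 319.
Adding F1: each office re-picks its cheapest; new service cost 261, saving 58.
Extra fixed cost: 143. Net change = 143 − 58 = 85.
(Totals: 620 → 705.)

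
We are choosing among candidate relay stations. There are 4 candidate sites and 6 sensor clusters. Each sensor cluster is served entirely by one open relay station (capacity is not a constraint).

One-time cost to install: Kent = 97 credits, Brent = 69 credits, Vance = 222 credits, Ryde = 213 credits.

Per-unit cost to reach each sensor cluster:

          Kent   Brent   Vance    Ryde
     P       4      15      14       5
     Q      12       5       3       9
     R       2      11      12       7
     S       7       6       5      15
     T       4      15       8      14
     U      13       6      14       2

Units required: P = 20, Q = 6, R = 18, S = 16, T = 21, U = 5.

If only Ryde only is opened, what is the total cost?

Total cost: 1037

Each sensor cluster is assigned to its cheapest site among the open ones.
{Ryde}: P→Ryde 5·20=100, Q→Ryde 9·6=54, R→Ryde 7·18=126, S→Ryde 15·16=240, T→Ryde 14·21=294, U→Ryde 2·5=10. Service 824; fixed 213; total 1037.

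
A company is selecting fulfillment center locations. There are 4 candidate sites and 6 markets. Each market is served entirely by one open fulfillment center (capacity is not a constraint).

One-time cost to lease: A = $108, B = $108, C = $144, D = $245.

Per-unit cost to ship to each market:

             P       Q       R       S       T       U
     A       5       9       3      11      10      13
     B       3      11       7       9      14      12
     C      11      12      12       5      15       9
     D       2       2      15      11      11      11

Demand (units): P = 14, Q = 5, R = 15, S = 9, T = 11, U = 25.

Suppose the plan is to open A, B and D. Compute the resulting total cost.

Total cost: 1010

Each market is assigned to its cheapest site among the open ones.
{A, B, D}: P→D 2·14=28, Q→D 2·5=10, R→A 3·15=45, S→B 9·9=81, T→A 10·11=110, U→D 11·25=275. Service 549; fixed 461; total 1010.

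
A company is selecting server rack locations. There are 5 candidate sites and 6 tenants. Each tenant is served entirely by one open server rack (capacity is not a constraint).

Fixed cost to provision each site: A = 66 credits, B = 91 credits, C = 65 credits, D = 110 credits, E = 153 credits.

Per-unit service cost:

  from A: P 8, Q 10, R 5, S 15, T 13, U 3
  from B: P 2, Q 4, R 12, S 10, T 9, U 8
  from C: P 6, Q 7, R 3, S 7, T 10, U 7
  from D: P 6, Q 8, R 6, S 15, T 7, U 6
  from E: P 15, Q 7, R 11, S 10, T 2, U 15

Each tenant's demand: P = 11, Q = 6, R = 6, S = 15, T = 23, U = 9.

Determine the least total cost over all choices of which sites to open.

Minimum total cost: 558

For any fixed open set, each tenant goes to its cheapest open site; total = fixed + service.
{C, E}: P→C 6·11=66, Q→C 7·6=42, R→C 3·6=18, S→C 7·15=105, T→E 2·23=46, U→C 7·9=63. Service 340; fixed 218; total 558.
{B, C, E}: service 278 + fixed 309 = 587
{A, C, E}: P→C 6·11=66, Q→C 7·6=42, R→C 3·6=18, S→C 7·15=105, T→E 2·23=46, U→A 3·9=27. Service 304; fixed 284; total 588.
{A, B, C, D, E}: service 242 + fixed 485 = 727
No other subset beats 558.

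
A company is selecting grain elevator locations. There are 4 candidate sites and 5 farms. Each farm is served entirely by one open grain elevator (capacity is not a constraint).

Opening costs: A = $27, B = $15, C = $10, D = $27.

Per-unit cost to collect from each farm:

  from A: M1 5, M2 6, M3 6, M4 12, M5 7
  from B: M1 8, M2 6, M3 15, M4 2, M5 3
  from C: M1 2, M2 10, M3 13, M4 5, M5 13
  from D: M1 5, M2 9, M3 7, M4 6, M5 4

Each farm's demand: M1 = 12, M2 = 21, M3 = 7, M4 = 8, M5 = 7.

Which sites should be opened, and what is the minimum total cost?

For any fixed open set, each farm goes to its cheapest open site; total = fixed + service.
{A, B, C}: M1→C 2·12=24, M2→A 6·21=126, M3→A 6·7=42, M4→B 2·8=16, M5→B 3·7=21. Service 229; fixed 52; total 281.
{B, C, D}: service 236 + fixed 52 = 288
{B, C}: service 278 + fixed 25 = 303
{A, B, C, D}: service 229 + fixed 79 = 308
(All 15 nonempty subsets were checked; A, B and C is lowest.)

Open A, B and C; minimum total cost 281.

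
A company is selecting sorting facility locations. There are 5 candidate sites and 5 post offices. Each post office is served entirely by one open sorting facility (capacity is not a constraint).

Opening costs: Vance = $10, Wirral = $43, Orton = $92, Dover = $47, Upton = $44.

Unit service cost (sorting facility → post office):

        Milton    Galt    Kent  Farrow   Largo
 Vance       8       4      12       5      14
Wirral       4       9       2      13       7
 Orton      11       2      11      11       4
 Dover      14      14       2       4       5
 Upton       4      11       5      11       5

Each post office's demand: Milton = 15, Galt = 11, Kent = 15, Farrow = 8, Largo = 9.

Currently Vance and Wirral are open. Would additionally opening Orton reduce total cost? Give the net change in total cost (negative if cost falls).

No — net change +43 (cost rises by 43).

Current service cost with {Vance, Wirral}: 237.
Adding Orton: each post office re-picks its cheapest; new service cost 188, saving 49.
Extra fixed cost: 92. Net change = 92 − 49 = 43.
(Totals: 290 → 333.)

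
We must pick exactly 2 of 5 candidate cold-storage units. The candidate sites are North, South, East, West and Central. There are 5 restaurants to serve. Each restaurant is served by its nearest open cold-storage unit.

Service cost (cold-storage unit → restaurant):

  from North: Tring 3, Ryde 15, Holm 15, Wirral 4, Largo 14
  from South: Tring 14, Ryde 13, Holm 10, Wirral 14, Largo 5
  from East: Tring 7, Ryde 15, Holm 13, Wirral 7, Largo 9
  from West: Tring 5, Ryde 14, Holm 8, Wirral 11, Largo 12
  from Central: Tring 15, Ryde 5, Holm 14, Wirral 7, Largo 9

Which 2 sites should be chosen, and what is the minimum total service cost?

With exactly 2 open, each restaurant uses its cheapest among the chosen.
{West, Central}: Tring→West 5, Ryde→Central 5, Holm→West 8, Wirral→Central 7, Largo→Central 9. Service cost 34.
{North, South}: service cost 35
{North, Central}: service cost 35
Among all 10 size-2 choices, {West, Central} is lowest.

Choose West and Central; total service cost 34.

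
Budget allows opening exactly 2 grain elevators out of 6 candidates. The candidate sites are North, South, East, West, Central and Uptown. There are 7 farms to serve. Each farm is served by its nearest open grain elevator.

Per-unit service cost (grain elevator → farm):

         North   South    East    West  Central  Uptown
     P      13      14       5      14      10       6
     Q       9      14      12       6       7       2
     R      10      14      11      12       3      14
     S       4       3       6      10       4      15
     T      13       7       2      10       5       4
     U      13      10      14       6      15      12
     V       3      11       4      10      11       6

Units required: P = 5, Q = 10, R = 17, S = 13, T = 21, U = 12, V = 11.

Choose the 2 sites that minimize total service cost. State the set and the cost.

Choose Central and Uptown; total service cost 447.

With exactly 2 open, each farm uses its cheapest among the chosen.
{Central, Uptown}: P→Uptown 6·5=30, Q→Uptown 2·10=20, R→Central 3·17=51, S→Central 4·13=52, T→Uptown 4·21=84, U→Uptown 12·12=144, V→Uptown 6·11=66. Service cost 447.
{East, Central}: service cost 452
{West, Central}: service cost 500
Among all 15 size-2 choices, {Central, Uptown} is lowest.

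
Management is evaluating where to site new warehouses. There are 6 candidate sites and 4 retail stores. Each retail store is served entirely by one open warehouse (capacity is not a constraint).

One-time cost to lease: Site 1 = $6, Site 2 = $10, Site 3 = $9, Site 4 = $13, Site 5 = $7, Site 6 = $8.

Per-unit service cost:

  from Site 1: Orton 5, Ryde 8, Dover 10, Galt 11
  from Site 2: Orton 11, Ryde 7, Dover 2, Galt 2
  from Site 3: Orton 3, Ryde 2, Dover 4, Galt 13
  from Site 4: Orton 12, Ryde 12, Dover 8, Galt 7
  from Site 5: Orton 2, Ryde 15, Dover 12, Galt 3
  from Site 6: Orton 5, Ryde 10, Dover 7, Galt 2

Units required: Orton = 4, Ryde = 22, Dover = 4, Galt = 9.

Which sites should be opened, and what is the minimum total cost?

Open Site 2 and Site 3; minimum total cost 101.

For any fixed open set, each retail store goes to its cheapest open site; total = fixed + service.
{Site 2, Site 3}: Orton→Site 3 3·4=12, Ryde→Site 3 2·22=44, Dover→Site 2 2·4=8, Galt→Site 2 2·9=18. Service 82; fixed 19; total 101.
{Site 2, Site 3, Site 5}: service 78 + fixed 26 = 104
{Site 1, Site 2, Site 3}: service 82 + fixed 25 = 107
{Site 1, Site 2, Site 3, Site 4, Site 5, Site 6}: service 78 + fixed 53 = 131
No other subset beats 101.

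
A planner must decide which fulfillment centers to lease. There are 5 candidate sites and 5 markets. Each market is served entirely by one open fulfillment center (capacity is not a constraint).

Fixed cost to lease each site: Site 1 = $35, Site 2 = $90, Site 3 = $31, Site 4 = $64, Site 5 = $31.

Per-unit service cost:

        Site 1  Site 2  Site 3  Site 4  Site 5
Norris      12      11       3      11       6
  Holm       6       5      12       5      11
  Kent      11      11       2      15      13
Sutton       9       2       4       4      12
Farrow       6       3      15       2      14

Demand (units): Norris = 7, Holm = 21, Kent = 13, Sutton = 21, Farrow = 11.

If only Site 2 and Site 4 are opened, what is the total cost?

Each market is assigned to its cheapest site among the open ones.
{Site 2, Site 4}: Norris→Site 2 11·7=77, Holm→Site 2 5·21=105, Kent→Site 2 11·13=143, Sutton→Site 2 2·21=42, Farrow→Site 4 2·11=22. Service 389; fixed 154; total 543.

Total cost: 543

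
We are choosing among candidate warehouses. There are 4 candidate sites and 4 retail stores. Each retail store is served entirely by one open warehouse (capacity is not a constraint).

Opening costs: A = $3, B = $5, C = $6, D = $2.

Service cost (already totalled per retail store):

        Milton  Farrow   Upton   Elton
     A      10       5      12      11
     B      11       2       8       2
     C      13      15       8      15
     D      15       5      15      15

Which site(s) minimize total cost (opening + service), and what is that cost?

For any fixed open set, each retail store goes to its cheapest open site; total = fixed + service.
{B}: Milton→B 11, Farrow→B 2, Upton→B 8, Elton→B 2. Service 23; fixed 5; total 28.
{A, B}: Milton→A 10, Farrow→B 2, Upton→B 8, Elton→B 2. Service 22; fixed 8; total 30.
{B, D}: service 23 + fixed 7 = 30
{A, B, C, D}: service 22 + fixed 16 = 38
(All 15 nonempty subsets were checked; B only is lowest.)

Open B only; minimum total cost 28.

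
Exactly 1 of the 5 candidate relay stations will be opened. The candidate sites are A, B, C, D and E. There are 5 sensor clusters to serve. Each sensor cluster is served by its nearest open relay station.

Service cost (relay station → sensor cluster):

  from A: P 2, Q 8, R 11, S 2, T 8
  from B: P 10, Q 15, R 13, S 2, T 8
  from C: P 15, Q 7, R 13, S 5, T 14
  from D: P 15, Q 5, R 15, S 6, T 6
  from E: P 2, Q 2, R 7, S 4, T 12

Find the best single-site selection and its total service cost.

Choose E only; total service cost 27.

With exactly 1 open, each sensor cluster uses its cheapest among the chosen.
{E}: P→E 2, Q→E 2, R→E 7, S→E 4, T→E 12. Service cost 27.
{A}: service cost 31
{D}: service cost 47
Among all 5 size-1 choices, {E} is lowest.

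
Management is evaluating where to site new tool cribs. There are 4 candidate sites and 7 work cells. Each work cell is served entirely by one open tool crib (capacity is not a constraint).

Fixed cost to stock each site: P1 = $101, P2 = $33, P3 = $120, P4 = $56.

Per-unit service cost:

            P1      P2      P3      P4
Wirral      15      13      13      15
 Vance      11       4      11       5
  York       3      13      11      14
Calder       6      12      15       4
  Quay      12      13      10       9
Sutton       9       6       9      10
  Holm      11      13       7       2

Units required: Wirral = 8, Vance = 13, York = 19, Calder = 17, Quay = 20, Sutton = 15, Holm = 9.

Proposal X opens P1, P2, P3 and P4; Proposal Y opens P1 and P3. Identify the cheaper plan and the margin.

Proposal X is cheaper by 146.

Proposal X: {P1, P2, P3, P4}: Wirral→P2 13·8=104, Vance→P2 4·13=52, York→P1 3·19=57, Calder→P4 4·17=68, Quay→P4 9·20=180, Sutton→P2 6·15=90, Holm→P4 2·9=18. Service 569; fixed 310; total 879.
Proposal Y: {P1, P3}: Wirral→P3 13·8=104, Vance→P1 11·13=143, York→P1 3·19=57, Calder→P1 6·17=102, Quay→P3 10·20=200, Sutton→P1 9·15=135, Holm→P3 7·9=63. Service 804; fixed 221; total 1025.
Difference: |879 − 1025| = 146.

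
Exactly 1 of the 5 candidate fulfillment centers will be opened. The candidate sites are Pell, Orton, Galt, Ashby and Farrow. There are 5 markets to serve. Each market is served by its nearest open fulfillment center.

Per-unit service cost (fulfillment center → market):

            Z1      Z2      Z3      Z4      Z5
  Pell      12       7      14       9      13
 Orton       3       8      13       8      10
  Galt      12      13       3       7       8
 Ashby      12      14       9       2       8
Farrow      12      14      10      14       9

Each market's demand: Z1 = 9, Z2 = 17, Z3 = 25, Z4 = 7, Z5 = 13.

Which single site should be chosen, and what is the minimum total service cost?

With exactly 1 open, each market uses its cheapest among the chosen.
{Galt}: Z1→Galt 12·9=108, Z2→Galt 13·17=221, Z3→Galt 3·25=75, Z4→Galt 7·7=49, Z5→Galt 8·13=104. Service cost 557.
{Orton}: service cost 674
{Ashby}: service cost 689
Among all 5 size-1 choices, {Galt} is lowest.

Choose Galt only; total service cost 557.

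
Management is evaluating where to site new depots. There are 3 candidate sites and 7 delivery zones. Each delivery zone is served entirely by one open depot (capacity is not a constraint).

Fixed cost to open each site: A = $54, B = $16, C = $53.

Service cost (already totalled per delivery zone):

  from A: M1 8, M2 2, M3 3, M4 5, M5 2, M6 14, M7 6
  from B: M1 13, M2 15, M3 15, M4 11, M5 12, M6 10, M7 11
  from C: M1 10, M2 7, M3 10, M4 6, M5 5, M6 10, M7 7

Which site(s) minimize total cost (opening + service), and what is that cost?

Open A only; minimum total cost 94.

For any fixed open set, each delivery zone goes to its cheapest open site; total = fixed + service.
{A}: M1→A 8, M2→A 2, M3→A 3, M4→A 5, M5→A 2, M6→A 14, M7→A 6. Service 40; fixed 54; total 94.
{B}: service 87 + fixed 16 = 103
{A, B}: service 36 + fixed 70 = 106
{A, B, C}: service 36 + fixed 123 = 159
No other subset beats 94.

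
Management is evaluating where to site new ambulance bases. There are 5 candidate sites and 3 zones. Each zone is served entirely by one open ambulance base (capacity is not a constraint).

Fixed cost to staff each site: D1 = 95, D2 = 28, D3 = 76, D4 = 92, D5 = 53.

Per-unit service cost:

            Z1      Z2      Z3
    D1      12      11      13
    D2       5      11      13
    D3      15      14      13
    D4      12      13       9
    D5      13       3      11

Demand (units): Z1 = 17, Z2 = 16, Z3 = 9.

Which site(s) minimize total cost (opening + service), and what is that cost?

Open D2 and D5; minimum total cost 313.

For any fixed open set, each zone goes to its cheapest open site; total = fixed + service.
{D2, D5}: Z1→D2 5·17=85, Z2→D5 3·16=48, Z3→D5 11·9=99. Service 232; fixed 81; total 313.
{D2, D4, D5}: Z1→D2 5·17=85, Z2→D5 3·16=48, Z3→D4 9·9=81. Service 214; fixed 173; total 387.
{D2, D3, D5}: Z1→D2 5·17=85, Z2→D5 3·16=48, Z3→D5 11·9=99. Service 232; fixed 157; total 389.
{D1, D2, D3, D4, D5}: service 214 + fixed 344 = 558
No other subset beats 313.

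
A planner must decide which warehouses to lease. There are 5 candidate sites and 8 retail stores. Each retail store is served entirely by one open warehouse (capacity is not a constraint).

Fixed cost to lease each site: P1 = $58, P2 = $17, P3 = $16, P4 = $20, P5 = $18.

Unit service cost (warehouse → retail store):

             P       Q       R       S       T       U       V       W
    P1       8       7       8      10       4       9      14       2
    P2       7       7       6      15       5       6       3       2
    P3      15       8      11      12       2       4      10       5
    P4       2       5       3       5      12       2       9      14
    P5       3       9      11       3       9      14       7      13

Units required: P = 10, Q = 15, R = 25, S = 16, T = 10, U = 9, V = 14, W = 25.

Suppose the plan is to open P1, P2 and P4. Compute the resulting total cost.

Total cost: 495

Each retail store is assigned to its cheapest site among the open ones.
{P1, P2, P4}: P→P4 2·10=20, Q→P4 5·15=75, R→P4 3·25=75, S→P4 5·16=80, T→P1 4·10=40, U→P4 2·9=18, V→P2 3·14=42, W→P1 2·25=50. Service 400; fixed 95; total 495.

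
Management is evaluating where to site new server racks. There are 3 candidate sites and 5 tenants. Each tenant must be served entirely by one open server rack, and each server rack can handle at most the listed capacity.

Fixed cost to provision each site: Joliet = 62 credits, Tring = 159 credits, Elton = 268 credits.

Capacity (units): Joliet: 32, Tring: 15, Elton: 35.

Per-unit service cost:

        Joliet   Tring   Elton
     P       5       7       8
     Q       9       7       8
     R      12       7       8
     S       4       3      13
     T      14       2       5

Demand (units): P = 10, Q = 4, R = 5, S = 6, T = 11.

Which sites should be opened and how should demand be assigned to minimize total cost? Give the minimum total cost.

Open {Joliet, Tring}: P→Joliet 5·10=50, Q→Tring 7·4=28, R→Joliet 12·5=60, S→Joliet 4·6=24, T→Tring 2·11=22.
Loads: Joliet carries 21/32, Tring carries 15/15. Service 184; fixed 221; total 405.
Next best feasible plan costs 413.

Minimum total cost: 405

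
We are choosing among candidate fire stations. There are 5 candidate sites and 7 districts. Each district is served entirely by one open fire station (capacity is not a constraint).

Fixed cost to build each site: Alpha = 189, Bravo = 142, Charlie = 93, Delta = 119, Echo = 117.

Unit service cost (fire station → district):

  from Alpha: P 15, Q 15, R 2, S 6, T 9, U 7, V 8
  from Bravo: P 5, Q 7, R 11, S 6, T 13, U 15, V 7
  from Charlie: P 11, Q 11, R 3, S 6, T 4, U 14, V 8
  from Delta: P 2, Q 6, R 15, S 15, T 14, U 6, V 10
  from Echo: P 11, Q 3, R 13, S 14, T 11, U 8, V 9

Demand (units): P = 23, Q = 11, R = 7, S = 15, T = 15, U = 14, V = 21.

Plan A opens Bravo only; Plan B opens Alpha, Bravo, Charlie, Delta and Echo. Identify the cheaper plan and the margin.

Plan A is cheaper by 81.

Plan A: {Bravo}: P→Bravo 5·23=115, Q→Bravo 7·11=77, R→Bravo 11·7=77, S→Bravo 6·15=90, T→Bravo 13·15=195, U→Bravo 15·14=210, V→Bravo 7·21=147. Service 911; fixed 142; total 1053.
Plan B: {Alpha, Bravo, Charlie, Delta, Echo}: P→Delta 2·23=46, Q→Echo 3·11=33, R→Alpha 2·7=14, S→Alpha 6·15=90, T→Charlie 4·15=60, U→Delta 6·14=84, V→Bravo 7·21=147. Service 474; fixed 660; total 1134.
Difference: |1053 − 1134| = 81.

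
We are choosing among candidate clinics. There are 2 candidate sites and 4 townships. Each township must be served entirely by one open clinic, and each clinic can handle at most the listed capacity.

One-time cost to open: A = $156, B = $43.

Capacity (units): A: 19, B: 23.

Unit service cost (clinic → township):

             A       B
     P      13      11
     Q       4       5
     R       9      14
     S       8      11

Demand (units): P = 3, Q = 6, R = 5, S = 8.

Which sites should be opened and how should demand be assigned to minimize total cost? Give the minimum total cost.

Open {B}: P→B 11·3=33, Q→B 5·6=30, R→B 14·5=70, S→B 11·8=88.
Loads: B carries 22/23. Service 221; fixed 43; total 264.
Next best feasible plan costs 365.

Minimum total cost: 264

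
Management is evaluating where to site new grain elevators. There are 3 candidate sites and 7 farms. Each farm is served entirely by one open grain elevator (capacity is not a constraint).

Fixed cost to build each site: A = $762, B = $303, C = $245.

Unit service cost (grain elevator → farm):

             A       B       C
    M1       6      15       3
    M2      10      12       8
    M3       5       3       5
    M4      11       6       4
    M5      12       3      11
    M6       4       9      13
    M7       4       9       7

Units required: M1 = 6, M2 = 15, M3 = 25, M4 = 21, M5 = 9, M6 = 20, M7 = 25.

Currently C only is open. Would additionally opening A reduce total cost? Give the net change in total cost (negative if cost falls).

No — net change +507 (cost rises by 507).

Current service cost with {C}: 881.
Adding A: each farm re-picks its cheapest; new service cost 626, saving 255.
Extra fixed cost: 762. Net change = 762 − 255 = 507.
(Totals: 1126 → 1633.)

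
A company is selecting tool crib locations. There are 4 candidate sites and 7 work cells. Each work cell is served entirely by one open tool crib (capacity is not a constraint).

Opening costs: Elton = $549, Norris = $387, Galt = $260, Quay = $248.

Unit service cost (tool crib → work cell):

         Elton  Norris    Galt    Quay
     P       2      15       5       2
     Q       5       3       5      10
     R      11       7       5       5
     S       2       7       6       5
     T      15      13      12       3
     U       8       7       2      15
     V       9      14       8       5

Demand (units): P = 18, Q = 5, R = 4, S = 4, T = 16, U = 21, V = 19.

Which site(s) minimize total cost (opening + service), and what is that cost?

Open Galt and Quay; minimum total cost 794.

For any fixed open set, each work cell goes to its cheapest open site; total = fixed + service.
{Galt, Quay}: P→Quay 2·18=36, Q→Galt 5·5=25, R→Galt 5·4=20, S→Quay 5·4=20, T→Quay 3·16=48, U→Galt 2·21=42, V→Quay 5·19=95. Service 286; fixed 508; total 794.
{Galt}: service 545 + fixed 260 = 805
{Quay}: service 584 + fixed 248 = 832
{Elton, Norris, Galt, Quay}: P→Elton 2·18=36, Q→Norris 3·5=15, R→Galt 5·4=20, S→Elton 2·4=8, T→Quay 3·16=48, U→Galt 2·21=42, V→Quay 5·19=95. Service 264; fixed 1444; total 1708.
(All 15 nonempty subsets were checked; Galt and Quay is lowest.)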